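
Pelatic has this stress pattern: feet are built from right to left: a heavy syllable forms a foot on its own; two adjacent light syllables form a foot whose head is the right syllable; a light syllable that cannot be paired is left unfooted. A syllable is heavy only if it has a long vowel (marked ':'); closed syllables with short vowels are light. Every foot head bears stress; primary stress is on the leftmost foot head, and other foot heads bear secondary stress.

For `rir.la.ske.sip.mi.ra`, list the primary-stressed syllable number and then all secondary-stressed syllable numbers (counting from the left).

Weights: 1 rir L, 2 la L, 3 ske L, 4 sip L, 5 mi L, 6 ra L.
Parse right to left (heavy = foot alone; LL = one foot; stranded L unfooted): (rir.ˈla) (ske.ˈsip) (mi.ˈra).
Foot heads: 2, 4, 6.
Primary stress on the leftmost head = syllable 2.
Secondary stress on 4, 6: rir.ˈla.ske.ˌsip.mi.ˌra.

primary 2, secondary 4, 6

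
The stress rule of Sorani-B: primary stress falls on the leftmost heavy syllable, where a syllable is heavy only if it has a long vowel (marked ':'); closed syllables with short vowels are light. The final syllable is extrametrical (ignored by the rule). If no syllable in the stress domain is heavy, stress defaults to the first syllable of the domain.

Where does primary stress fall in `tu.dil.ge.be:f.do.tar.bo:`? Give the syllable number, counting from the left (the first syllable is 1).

4

The final syllable (7, bo:) is extrametrical; the stress domain is syllables 1–6.
Weights: 1 tu L, 2 dil L, 3 ge L, 4 be:f H, 5 do L, 6 tar L.
Heavy syllables in the domain: 4. The leftmost is syllable 4 (be:f).
Primary stress: syllable 4 → tu.dil.ge.ˈbe:f.do.tar.bo:.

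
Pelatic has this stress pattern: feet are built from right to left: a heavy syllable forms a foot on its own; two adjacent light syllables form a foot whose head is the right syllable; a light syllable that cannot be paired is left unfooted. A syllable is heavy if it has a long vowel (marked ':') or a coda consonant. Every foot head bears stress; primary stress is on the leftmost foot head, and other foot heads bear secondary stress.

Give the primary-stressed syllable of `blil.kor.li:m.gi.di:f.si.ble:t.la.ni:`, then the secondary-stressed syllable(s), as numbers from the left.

Weights: 1 blil H, 2 kor H, 3 li:m H, 4 gi L, 5 di:f H, 6 si L, 7 ble:t H, 8 la L, 9 ni: H.
Parse right to left (heavy = foot alone; LL = one foot; stranded L unfooted): (ˈblil) (ˈkor) (ˈli:m) gi (ˈdi:f) si (ˈble:t) la (ˈni:).
Foot heads: 1, 2, 3, 5, 7, 9.
Primary stress on the leftmost head = syllable 1.
Secondary stress on 2, 3, 5, 7, 9: ˈblil.ˌkor.ˌli:m.gi.ˌdi:f.si.ˌble:t.la.ˌni:.

primary 1, secondary 2, 3, 5, 7, 9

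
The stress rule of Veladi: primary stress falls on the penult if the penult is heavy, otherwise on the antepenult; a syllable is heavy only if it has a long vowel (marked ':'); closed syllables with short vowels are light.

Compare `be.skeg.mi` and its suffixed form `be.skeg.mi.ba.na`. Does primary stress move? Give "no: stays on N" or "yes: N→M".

yes: 1→3

Base `be.skeg.mi` (3 syllables):
  Weights: 1 be L, 2 skeg L, 3 mi L.
  The penult (syllable 2, skeg) is light, so stress falls on the antepenult (syllable 1, be).
  → primary stress on syllable 1.
Suffixed `be.skeg.mi.ba.na` (5 syllables):
  Weights: 3 mi L, 4 ba L, 5 na L.
  The penult (syllable 4, ba) is light, so stress falls on the antepenult (syllable 3, mi).
  → primary stress on syllable 3.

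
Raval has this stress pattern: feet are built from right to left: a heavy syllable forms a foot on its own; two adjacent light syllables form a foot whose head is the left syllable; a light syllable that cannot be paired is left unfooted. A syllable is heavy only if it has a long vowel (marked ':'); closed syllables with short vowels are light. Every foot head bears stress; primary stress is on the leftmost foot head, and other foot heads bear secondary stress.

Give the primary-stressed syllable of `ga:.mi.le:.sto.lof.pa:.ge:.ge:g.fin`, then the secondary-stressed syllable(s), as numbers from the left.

Weights: 1 ga: H, 2 mi L, 3 le: H, 4 sto L, 5 lof L, 6 pa: H, 7 ge: H, 8 ge:g H, 9 fin L.
Parse right to left (heavy = foot alone; LL = one foot; stranded L unfooted): (ˈga:) mi (ˈle:) (ˈsto.lof) (ˈpa:) (ˈge:) (ˈge:g) fin.
Foot heads: 1, 3, 4, 6, 7, 8.
Primary stress on the leftmost head = syllable 1.
Secondary stress on 3, 4, 6, 7, 8: ˈga:.mi.ˌle:.ˌsto.lof.ˌpa:.ˌge:.ˌge:g.fin.

primary 1, secondary 3, 4, 6, 7, 8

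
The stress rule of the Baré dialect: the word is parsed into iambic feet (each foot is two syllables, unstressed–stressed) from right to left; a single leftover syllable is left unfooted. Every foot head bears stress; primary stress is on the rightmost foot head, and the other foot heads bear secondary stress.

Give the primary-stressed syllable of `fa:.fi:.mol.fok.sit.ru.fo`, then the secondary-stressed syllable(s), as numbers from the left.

Parse right to left into iambic (σˈσ) feet: fa: (fi:.ˈmol) (fok.ˈsit) (ru.ˈfo). Syllable 1 is left unfooted.
Foot heads (stressed positions): 3, 5, 7.
End Rule Rightmost: primary stress on the rightmost head = syllable 7.
Secondary stress on 3, 5: fa:.fi:.ˌmol.fok.ˌsit.ru.ˈfo.

primary 7, secondary 3, 5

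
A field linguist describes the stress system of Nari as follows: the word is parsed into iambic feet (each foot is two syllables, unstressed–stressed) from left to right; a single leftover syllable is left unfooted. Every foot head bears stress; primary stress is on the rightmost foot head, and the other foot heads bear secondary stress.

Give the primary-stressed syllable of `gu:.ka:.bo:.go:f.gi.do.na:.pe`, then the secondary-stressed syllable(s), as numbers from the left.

primary 8, secondary 2, 4, 6

Parse left to right into iambic (σˈσ) feet: (gu:.ˈka:) (bo:.ˈgo:f) (gi.ˈdo) (na:.ˈpe).
Foot heads (stressed positions): 2, 4, 6, 8.
End Rule Rightmost: primary stress on the rightmost head = syllable 8.
Secondary stress on 2, 4, 6: gu:.ˌka:.bo:.ˌgo:f.gi.ˌdo.na:.ˈpe.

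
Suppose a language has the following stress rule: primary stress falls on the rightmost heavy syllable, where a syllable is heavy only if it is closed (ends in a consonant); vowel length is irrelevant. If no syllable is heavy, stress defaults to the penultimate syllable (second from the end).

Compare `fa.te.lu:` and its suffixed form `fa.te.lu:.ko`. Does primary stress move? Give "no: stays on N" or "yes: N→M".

Base `fa.te.lu:` (3 syllables):
  Weights: 1 fa L, 2 te L, 3 lu: L.
  No heavy syllable in the domain; default to the penultimate syllable (second from the end) = syllable 2.
  → primary stress on syllable 2.
Suffixed `fa.te.lu:.ko` (4 syllables):
  Weights: 1 fa L, 2 te L, 3 lu: L, 4 ko L.
  No heavy syllable in the domain; default to the penultimate syllable (second from the end) = syllable 3.
  → primary stress on syllable 3.

yes: 2→3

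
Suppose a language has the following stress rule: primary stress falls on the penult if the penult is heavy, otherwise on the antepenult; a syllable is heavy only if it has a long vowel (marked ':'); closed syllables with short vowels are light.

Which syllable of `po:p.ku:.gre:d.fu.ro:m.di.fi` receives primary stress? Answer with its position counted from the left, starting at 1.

Weights: 5 ro:m H, 6 di L, 7 fi L.
The penult (syllable 6, di) is light, so stress falls on the antepenult (syllable 5, ro:m).
Primary stress: syllable 5 → po:p.ku:.gre:d.fu.ˈro:m.di.fi.

5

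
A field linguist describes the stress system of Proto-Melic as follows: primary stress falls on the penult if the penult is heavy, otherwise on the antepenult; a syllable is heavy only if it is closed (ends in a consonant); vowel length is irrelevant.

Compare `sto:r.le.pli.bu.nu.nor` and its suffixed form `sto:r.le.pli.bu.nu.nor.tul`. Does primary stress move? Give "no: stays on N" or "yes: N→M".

yes: 4→6

Base `sto:r.le.pli.bu.nu.nor` (6 syllables):
  Weights: 4 bu L, 5 nu L, 6 nor H.
  The penult (syllable 5, nu) is light, so stress falls on the antepenult (syllable 4, bu).
  → primary stress on syllable 4.
Suffixed `sto:r.le.pli.bu.nu.nor.tul` (7 syllables):
  Weights: 5 nu L, 6 nor H, 7 tul H.
  The penult (syllable 6, nor) is heavy, so it takes stress.
  → primary stress on syllable 6.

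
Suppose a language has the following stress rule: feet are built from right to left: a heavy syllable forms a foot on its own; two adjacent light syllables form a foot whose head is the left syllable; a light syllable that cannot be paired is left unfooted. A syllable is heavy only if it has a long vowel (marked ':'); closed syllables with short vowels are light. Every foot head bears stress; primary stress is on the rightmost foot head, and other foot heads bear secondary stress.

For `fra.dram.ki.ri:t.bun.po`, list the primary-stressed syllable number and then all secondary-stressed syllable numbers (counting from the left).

Weights: 1 fra L, 2 dram L, 3 ki L, 4 ri:t H, 5 bun L, 6 po L.
Parse right to left (heavy = foot alone; LL = one foot; stranded L unfooted): fra (ˈdram.ki) (ˈri:t) (ˈbun.po).
Foot heads: 2, 4, 5.
Primary stress on the rightmost head = syllable 5.
Secondary stress on 2, 4: fra.ˌdram.ki.ˌri:t.ˈbun.po.

primary 5, secondary 2, 4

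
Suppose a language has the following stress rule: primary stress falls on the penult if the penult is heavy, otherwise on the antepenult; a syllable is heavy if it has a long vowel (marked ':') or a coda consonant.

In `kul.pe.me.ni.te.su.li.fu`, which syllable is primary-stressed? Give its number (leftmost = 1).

6

Weights: 6 su L, 7 li L, 8 fu L.
The penult (syllable 7, li) is light, so stress falls on the antepenult (syllable 6, su).
Primary stress: syllable 6 → kul.pe.me.ni.te.ˈsu.li.fu.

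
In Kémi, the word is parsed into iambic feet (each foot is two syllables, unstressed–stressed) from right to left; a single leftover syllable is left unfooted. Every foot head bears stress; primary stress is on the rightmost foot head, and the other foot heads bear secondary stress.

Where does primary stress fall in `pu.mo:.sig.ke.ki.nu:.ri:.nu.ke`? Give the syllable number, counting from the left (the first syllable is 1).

9

Parse right to left into iambic (σˈσ) feet: pu (mo:.ˈsig) (ke.ˈki) (nu:.ˈri:) (nu.ˈke). Syllable 1 is left unfooted.
Foot heads (stressed positions): 3, 5, 7, 9.
End Rule Rightmost: primary stress on the rightmost head = syllable 9.
Primary stress: syllable 9 → pu.mo:.sig.ke.ki.nu:.ri:.nu.ˈke.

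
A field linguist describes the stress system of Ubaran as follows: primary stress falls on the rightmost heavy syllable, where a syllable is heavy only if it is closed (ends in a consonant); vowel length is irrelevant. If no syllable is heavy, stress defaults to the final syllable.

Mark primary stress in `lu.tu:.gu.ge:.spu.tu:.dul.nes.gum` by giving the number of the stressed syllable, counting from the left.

9

Weights: 1 lu L, 2 tu: L, 3 gu L, 4 ge: L, 5 spu L, 6 tu: L, 7 dul H, 8 nes H, 9 gum H.
Heavy syllables in the domain: 7, 8, 9. The rightmost is syllable 9 (gum).
Primary stress: syllable 9 → lu.tu:.gu.ge:.spu.tu:.dul.nes.ˈgum.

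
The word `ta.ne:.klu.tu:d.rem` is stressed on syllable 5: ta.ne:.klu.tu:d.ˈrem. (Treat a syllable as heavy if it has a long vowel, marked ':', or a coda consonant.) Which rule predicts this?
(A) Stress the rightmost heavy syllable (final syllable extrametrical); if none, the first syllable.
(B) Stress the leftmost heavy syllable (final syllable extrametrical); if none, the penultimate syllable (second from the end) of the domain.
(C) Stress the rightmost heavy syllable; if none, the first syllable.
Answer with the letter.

C

Rule A → syllable 4 (observed: 5).
Rule B → syllable 2 (observed: 5).
Rule C → syllable 5 ✓.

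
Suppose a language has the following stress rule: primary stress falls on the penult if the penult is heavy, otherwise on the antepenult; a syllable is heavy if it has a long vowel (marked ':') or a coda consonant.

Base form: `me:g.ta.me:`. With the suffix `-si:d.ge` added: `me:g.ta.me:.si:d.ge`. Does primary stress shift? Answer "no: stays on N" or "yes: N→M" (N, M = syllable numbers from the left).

yes: 1→4

Base `me:g.ta.me:` (3 syllables):
  Weights: 1 me:g H, 2 ta L, 3 me: H.
  The penult (syllable 2, ta) is light, so stress falls on the antepenult (syllable 1, me:g).
  → primary stress on syllable 1.
Suffixed `me:g.ta.me:.si:d.ge` (5 syllables):
  Weights: 3 me: H, 4 si:d H, 5 ge L.
  The penult (syllable 4, si:d) is heavy, so it takes stress.
  → primary stress on syllable 4.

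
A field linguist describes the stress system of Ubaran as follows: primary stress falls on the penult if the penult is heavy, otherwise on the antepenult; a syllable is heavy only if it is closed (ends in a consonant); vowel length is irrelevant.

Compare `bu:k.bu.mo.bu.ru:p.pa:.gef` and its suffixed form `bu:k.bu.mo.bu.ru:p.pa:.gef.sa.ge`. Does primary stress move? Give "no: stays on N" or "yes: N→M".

yes: 5→7

Base `bu:k.bu.mo.bu.ru:p.pa:.gef` (7 syllables):
  Weights: 5 ru:p H, 6 pa: L, 7 gef H.
  The penult (syllable 6, pa:) is light, so stress falls on the antepenult (syllable 5, ru:p).
  → primary stress on syllable 5.
Suffixed `bu:k.bu.mo.bu.ru:p.pa:.gef.sa.ge` (9 syllables):
  Weights: 7 gef H, 8 sa L, 9 ge L.
  The penult (syllable 8, sa) is light, so stress falls on the antepenult (syllable 7, gef).
  → primary stress on syllable 7.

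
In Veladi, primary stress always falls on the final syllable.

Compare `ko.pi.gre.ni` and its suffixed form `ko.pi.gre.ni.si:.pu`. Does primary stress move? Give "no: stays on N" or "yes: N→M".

yes: 4→6

Base `ko.pi.gre.ni` (4 syllables):
  The word has 4 syllables; the final syllable is syllable 4 (ni).
  → primary stress on syllable 4.
Suffixed `ko.pi.gre.ni.si:.pu` (6 syllables):
  The word has 6 syllables; the final syllable is syllable 6 (pu).
  → primary stress on syllable 6.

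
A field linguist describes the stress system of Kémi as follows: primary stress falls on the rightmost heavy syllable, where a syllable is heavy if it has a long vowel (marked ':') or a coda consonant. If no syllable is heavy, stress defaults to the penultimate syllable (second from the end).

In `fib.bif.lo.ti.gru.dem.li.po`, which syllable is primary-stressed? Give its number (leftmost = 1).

Weights: 1 fib H, 2 bif H, 3 lo L, 4 ti L, 5 gru L, 6 dem H, 7 li L, 8 po L.
Heavy syllables in the domain: 1, 2, 6. The rightmost is syllable 6 (dem).
Primary stress: syllable 6 → fib.bif.lo.ti.gru.ˈdem.li.po.

6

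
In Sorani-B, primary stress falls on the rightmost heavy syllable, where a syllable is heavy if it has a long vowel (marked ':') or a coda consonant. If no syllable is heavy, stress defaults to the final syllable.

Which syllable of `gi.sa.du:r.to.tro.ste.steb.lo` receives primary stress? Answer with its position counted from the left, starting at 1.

Weights: 1 gi L, 2 sa L, 3 du:r H, 4 to L, 5 tro L, 6 ste L, 7 steb H, 8 lo L.
Heavy syllables in the domain: 3, 7. The rightmost is syllable 7 (steb).
Primary stress: syllable 7 → gi.sa.du:r.to.tro.ste.ˈsteb.lo.

7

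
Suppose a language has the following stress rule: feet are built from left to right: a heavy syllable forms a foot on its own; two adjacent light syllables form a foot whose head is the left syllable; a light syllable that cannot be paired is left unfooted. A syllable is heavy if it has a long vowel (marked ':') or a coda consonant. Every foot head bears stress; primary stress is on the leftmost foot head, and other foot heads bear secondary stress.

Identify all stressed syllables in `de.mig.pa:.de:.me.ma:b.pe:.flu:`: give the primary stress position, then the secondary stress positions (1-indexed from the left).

Weights: 1 de L, 2 mig H, 3 pa: H, 4 de: H, 5 me L, 6 ma:b H, 7 pe: H, 8 flu: H.
Parse left to right (heavy = foot alone; LL = one foot; stranded L unfooted): de (ˈmig) (ˈpa:) (ˈde:) me (ˈma:b) (ˈpe:) (ˈflu:).
Foot heads: 2, 3, 4, 6, 7, 8.
Primary stress on the leftmost head = syllable 2.
Secondary stress on 3, 4, 6, 7, 8: de.ˈmig.ˌpa:.ˌde:.me.ˌma:b.ˌpe:.ˌflu:.

primary 2, secondary 3, 4, 6, 7, 8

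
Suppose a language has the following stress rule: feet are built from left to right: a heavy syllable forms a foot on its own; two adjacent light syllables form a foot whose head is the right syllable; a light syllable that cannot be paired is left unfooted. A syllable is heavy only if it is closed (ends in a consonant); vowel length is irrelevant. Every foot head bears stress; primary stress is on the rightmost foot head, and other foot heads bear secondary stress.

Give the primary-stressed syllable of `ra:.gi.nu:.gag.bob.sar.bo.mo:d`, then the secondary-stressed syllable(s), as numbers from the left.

primary 8, secondary 2, 4, 5, 6

Weights: 1 ra: L, 2 gi L, 3 nu: L, 4 gag H, 5 bob H, 6 sar H, 7 bo L, 8 mo:d H.
Parse left to right (heavy = foot alone; LL = one foot; stranded L unfooted): (ra:.ˈgi) nu: (ˈgag) (ˈbob) (ˈsar) bo (ˈmo:d).
Foot heads: 2, 4, 5, 6, 8.
Primary stress on the rightmost head = syllable 8.
Secondary stress on 2, 4, 5, 6: ra:.ˌgi.nu:.ˌgag.ˌbob.ˌsar.bo.ˈmo:d.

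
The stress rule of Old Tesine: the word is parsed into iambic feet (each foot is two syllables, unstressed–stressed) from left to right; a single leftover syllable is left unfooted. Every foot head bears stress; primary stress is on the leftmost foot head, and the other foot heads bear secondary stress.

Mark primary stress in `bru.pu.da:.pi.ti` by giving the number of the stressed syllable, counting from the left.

2

Parse left to right into iambic (σˈσ) feet: (bru.ˈpu) (da:.ˈpi) ti. Syllable 5 is left unfooted.
Foot heads (stressed positions): 2, 4.
End Rule Leftmost: primary stress on the leftmost head = syllable 2.
Primary stress: syllable 2 → bru.ˈpu.da:.pi.ti.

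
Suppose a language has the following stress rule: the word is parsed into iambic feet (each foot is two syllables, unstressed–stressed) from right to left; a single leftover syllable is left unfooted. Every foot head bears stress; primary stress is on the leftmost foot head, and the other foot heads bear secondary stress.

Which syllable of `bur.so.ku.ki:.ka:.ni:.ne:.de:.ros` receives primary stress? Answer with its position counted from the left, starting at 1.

3

Parse right to left into iambic (σˈσ) feet: bur (so.ˈku) (ki:.ˈka:) (ni:.ˈne:) (de:.ˈros). Syllable 1 is left unfooted.
Foot heads (stressed positions): 3, 5, 7, 9.
End Rule Leftmost: primary stress on the leftmost head = syllable 3.
Primary stress: syllable 3 → bur.so.ˈku.ki:.ka:.ni:.ne:.de:.ros.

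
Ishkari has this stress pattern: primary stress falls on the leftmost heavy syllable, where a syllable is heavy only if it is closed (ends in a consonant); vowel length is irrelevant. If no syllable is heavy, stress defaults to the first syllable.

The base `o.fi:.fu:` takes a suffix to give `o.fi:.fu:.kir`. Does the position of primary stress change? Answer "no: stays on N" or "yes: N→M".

Base `o.fi:.fu:` (3 syllables):
  Weights: 1 o L, 2 fi: L, 3 fu: L.
  No heavy syllable in the domain; default to the first syllable = syllable 1.
  → primary stress on syllable 1.
Suffixed `o.fi:.fu:.kir` (4 syllables):
  Weights: 1 o L, 2 fi: L, 3 fu: L, 4 kir H.
  Heavy syllables in the domain: 4. The leftmost is syllable 4 (kir).
  → primary stress on syllable 4.

yes: 1→4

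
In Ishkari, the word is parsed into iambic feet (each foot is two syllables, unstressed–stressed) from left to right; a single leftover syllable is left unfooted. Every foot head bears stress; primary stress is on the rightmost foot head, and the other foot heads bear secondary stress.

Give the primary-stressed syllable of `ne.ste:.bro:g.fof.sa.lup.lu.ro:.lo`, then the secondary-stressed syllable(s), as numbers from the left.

Parse left to right into iambic (σˈσ) feet: (ne.ˈste:) (bro:g.ˈfof) (sa.ˈlup) (lu.ˈro:) lo. Syllable 9 is left unfooted.
Foot heads (stressed positions): 2, 4, 6, 8.
End Rule Rightmost: primary stress on the rightmost head = syllable 8.
Secondary stress on 2, 4, 6: ne.ˌste:.bro:g.ˌfof.sa.ˌlup.lu.ˈro:.lo.

primary 8, secondary 2, 4, 6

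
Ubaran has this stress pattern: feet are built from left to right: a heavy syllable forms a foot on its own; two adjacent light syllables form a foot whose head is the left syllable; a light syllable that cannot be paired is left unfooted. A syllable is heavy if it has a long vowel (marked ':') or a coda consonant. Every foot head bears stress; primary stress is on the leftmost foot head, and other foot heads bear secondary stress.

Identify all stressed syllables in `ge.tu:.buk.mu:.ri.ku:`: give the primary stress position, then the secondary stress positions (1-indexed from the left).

Weights: 1 ge L, 2 tu: H, 3 buk H, 4 mu: H, 5 ri L, 6 ku: H.
Parse left to right (heavy = foot alone; LL = one foot; stranded L unfooted): ge (ˈtu:) (ˈbuk) (ˈmu:) ri (ˈku:).
Foot heads: 2, 3, 4, 6.
Primary stress on the leftmost head = syllable 2.
Secondary stress on 3, 4, 6: ge.ˈtu:.ˌbuk.ˌmu:.ri.ˌku:.

primary 2, secondary 3, 4, 6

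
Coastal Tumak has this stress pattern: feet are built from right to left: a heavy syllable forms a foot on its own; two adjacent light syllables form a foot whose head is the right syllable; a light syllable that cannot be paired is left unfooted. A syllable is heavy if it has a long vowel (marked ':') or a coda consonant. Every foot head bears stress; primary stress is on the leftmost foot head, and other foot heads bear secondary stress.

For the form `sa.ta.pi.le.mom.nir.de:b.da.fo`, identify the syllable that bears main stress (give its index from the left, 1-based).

Weights: 1 sa L, 2 ta L, 3 pi L, 4 le L, 5 mom H, 6 nir H, 7 de:b H, 8 da L, 9 fo L.
Parse right to left (heavy = foot alone; LL = one foot; stranded L unfooted): (sa.ˈta) (pi.ˈle) (ˈmom) (ˈnir) (ˈde:b) (da.ˈfo).
Foot heads: 2, 4, 5, 6, 7, 9.
Primary stress on the leftmost head = syllable 2.
Primary stress: syllable 2 → sa.ˈta.pi.le.mom.nir.de:b.da.fo.

2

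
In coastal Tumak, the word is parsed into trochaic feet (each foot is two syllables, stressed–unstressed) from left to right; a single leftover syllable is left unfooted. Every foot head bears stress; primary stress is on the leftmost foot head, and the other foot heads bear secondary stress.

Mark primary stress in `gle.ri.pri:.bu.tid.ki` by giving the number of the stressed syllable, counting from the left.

1

Parse left to right into trochaic (ˈσσ) feet: (ˈgle.ri) (ˈpri:.bu) (ˈtid.ki).
Foot heads (stressed positions): 1, 3, 5.
End Rule Leftmost: primary stress on the leftmost head = syllable 1.
Primary stress: syllable 1 → ˈgle.ri.pri:.bu.tid.ki.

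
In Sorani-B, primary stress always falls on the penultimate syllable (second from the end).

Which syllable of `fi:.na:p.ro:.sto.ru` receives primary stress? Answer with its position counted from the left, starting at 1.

The word has 5 syllables; the penultimate syllable (second from the end) is syllable 4 (sto).
Primary stress: syllable 4 → fi:.na:p.ro:.ˈsto.ru.

4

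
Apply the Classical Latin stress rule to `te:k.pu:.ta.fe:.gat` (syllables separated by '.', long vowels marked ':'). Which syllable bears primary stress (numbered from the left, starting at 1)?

Classical Latin: stress the penult if heavy (long vowel or closed), else the antepenult.
Weights: 3 ta L, 4 fe: H, 5 gat H.
The penult (syllable 4, fe:) is heavy, so it takes stress.
Stress on syllable 4: te:k.pu:.ta.ˈfe:.gat.

4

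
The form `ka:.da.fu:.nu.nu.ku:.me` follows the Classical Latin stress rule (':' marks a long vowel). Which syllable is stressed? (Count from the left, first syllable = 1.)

Classical Latin: stress the penult if heavy (long vowel or closed), else the antepenult.
Weights: 5 nu L, 6 ku: H, 7 me L.
The penult (syllable 6, ku:) is heavy, so it takes stress.
Stress on syllable 6: ka:.da.fu:.nu.nu.ˈku:.me.

6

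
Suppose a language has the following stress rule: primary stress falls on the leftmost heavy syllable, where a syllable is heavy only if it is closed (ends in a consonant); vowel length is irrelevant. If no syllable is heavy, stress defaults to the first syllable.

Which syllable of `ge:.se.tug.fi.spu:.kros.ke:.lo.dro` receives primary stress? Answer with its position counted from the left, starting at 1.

Weights: 1 ge: L, 2 se L, 3 tug H, 4 fi L, 5 spu: L, 6 kros H, 7 ke: L, 8 lo L, 9 dro L.
Heavy syllables in the domain: 3, 6. The leftmost is syllable 3 (tug).
Primary stress: syllable 3 → ge:.se.ˈtug.fi.spu:.kros.ke:.lo.dro.

3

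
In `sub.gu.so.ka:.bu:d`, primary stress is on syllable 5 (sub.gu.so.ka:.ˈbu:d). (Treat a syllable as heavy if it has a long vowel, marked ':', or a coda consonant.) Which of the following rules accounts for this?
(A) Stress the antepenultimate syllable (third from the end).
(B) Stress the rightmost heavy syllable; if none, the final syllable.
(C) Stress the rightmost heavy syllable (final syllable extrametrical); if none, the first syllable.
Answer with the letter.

B

Rule A → syllable 3 (observed: 5).
Rule B → syllable 5 ✓.
Rule C → syllable 4 (observed: 5).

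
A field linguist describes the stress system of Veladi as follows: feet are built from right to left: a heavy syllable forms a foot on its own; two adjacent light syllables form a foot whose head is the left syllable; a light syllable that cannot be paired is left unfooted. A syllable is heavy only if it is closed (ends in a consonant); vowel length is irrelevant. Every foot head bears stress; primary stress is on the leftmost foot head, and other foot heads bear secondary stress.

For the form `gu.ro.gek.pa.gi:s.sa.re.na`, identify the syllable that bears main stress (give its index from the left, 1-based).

1

Weights: 1 gu L, 2 ro L, 3 gek H, 4 pa L, 5 gi:s H, 6 sa L, 7 re L, 8 na L.
Parse right to left (heavy = foot alone; LL = one foot; stranded L unfooted): (ˈgu.ro) (ˈgek) pa (ˈgi:s) sa (ˈre.na).
Foot heads: 1, 3, 5, 7.
Primary stress on the leftmost head = syllable 1.
Primary stress: syllable 1 → ˈgu.ro.gek.pa.gi:s.sa.re.na.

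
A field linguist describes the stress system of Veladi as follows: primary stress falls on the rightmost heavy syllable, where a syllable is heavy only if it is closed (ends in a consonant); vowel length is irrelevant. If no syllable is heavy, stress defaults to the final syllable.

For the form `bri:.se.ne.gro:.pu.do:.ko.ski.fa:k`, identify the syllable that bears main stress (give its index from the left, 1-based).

9

Weights: 1 bri: L, 2 se L, 3 ne L, 4 gro: L, 5 pu L, 6 do: L, 7 ko L, 8 ski L, 9 fa:k H.
Heavy syllables in the domain: 9. The rightmost is syllable 9 (fa:k).
Primary stress: syllable 9 → bri:.se.ne.gro:.pu.do:.ko.ski.ˈfa:k.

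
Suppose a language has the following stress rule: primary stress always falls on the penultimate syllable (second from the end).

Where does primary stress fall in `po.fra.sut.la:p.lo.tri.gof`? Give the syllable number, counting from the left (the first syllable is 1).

6

The word has 7 syllables; the penultimate syllable (second from the end) is syllable 6 (tri).
Primary stress: syllable 6 → po.fra.sut.la:p.lo.ˈtri.gof.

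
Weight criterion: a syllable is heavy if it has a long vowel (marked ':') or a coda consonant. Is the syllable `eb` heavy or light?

heavy

`eb`: short vowel, closed (coda /b/). Closed → heavy.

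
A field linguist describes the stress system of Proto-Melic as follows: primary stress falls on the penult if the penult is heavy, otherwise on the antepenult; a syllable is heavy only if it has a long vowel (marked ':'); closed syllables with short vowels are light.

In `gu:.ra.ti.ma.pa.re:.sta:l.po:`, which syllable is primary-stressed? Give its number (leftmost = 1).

Weights: 6 re: H, 7 sta:l H, 8 po: H.
The penult (syllable 7, sta:l) is heavy, so it takes stress.
Primary stress: syllable 7 → gu:.ra.ti.ma.pa.re:.ˈsta:l.po:.

7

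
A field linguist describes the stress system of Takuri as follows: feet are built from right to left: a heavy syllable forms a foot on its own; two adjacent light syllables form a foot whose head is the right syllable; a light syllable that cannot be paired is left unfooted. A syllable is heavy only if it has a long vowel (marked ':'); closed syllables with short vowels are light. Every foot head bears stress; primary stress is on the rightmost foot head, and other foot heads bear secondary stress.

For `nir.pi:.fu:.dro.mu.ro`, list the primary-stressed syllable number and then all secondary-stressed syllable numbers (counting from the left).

Weights: 1 nir L, 2 pi: H, 3 fu: H, 4 dro L, 5 mu L, 6 ro L.
Parse right to left (heavy = foot alone; LL = one foot; stranded L unfooted): nir (ˈpi:) (ˈfu:) dro (mu.ˈro).
Foot heads: 2, 3, 6.
Primary stress on the rightmost head = syllable 6.
Secondary stress on 2, 3: nir.ˌpi:.ˌfu:.dro.mu.ˈro.

primary 6, secondary 2, 3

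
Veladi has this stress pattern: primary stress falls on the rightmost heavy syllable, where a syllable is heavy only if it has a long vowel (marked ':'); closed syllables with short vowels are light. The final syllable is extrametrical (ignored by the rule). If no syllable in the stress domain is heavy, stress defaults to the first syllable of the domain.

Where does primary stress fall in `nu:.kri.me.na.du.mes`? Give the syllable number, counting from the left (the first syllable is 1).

The final syllable (6, mes) is extrametrical; the stress domain is syllables 1–5.
Weights: 1 nu: H, 2 kri L, 3 me L, 4 na L, 5 du L.
Heavy syllables in the domain: 1. The rightmost is syllable 1 (nu:).
Primary stress: syllable 1 → ˈnu:.kri.me.na.du.mes.

1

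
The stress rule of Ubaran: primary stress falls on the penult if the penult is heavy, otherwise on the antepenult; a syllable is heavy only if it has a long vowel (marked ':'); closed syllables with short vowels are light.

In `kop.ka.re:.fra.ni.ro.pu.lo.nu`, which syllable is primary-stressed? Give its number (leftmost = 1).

Weights: 7 pu L, 8 lo L, 9 nu L.
The penult (syllable 8, lo) is light, so stress falls on the antepenult (syllable 7, pu).
Primary stress: syllable 7 → kop.ka.re:.fra.ni.ro.ˈpu.lo.nu.

7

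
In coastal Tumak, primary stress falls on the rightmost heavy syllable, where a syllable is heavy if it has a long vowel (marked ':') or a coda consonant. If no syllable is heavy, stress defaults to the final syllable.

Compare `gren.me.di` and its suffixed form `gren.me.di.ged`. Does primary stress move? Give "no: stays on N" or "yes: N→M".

Base `gren.me.di` (3 syllables):
  Weights: 1 gren H, 2 me L, 3 di L.
  Heavy syllables in the domain: 1. The rightmost is syllable 1 (gren).
  → primary stress on syllable 1.
Suffixed `gren.me.di.ged` (4 syllables):
  Weights: 1 gren H, 2 me L, 3 di L, 4 ged H.
  Heavy syllables in the domain: 1, 4. The rightmost is syllable 4 (ged).
  → primary stress on syllable 4.

yes: 1→4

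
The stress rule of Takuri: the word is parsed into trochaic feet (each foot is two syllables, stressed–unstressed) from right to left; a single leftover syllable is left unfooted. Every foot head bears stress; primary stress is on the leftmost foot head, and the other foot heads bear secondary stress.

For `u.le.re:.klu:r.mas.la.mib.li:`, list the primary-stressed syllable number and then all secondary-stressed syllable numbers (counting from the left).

primary 1, secondary 3, 5, 7

Parse right to left into trochaic (ˈσσ) feet: (ˈu.le) (ˈre:.klu:r) (ˈmas.la) (ˈmib.li:).
Foot heads (stressed positions): 1, 3, 5, 7.
End Rule Leftmost: primary stress on the leftmost head = syllable 1.
Secondary stress on 3, 5, 7: ˈu.le.ˌre:.klu:r.ˌmas.la.ˌmib.li:.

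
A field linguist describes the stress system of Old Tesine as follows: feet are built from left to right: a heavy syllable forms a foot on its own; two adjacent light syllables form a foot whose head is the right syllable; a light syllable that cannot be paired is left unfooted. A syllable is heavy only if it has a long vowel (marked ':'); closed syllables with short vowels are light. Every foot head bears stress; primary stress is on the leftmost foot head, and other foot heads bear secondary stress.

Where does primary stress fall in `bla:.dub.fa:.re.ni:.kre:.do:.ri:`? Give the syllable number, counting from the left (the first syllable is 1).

Weights: 1 bla: H, 2 dub L, 3 fa: H, 4 re L, 5 ni: H, 6 kre: H, 7 do: H, 8 ri: H.
Parse left to right (heavy = foot alone; LL = one foot; stranded L unfooted): (ˈbla:) dub (ˈfa:) re (ˈni:) (ˈkre:) (ˈdo:) (ˈri:).
Foot heads: 1, 3, 5, 6, 7, 8.
Primary stress on the leftmost head = syllable 1.
Primary stress: syllable 1 → ˈbla:.dub.fa:.re.ni:.kre:.do:.ri:.

1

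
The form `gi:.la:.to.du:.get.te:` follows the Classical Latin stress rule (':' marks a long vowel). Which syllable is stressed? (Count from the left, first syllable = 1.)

5

Classical Latin: stress the penult if heavy (long vowel or closed), else the antepenult.
Weights: 4 du: H, 5 get H, 6 te: H.
The penult (syllable 5, get) is heavy, so it takes stress.
Stress on syllable 5: gi:.la:.to.du:.ˈget.te:.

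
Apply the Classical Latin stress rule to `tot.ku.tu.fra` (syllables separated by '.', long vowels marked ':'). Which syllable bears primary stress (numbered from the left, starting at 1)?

2

Classical Latin: stress the penult if heavy (long vowel or closed), else the antepenult.
Weights: 2 ku L, 3 tu L, 4 fra L.
The penult (syllable 3, tu) is light, so stress falls on the antepenult (syllable 2, ku).
Stress on syllable 2: tot.ˈku.tu.fra.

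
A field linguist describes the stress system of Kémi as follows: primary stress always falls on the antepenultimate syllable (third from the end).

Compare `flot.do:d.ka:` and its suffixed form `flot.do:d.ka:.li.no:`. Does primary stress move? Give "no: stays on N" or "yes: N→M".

Base `flot.do:d.ka:` (3 syllables):
  The word has 3 syllables; the antepenultimate syllable (third from the end) is syllable 1 (flot).
  → primary stress on syllable 1.
Suffixed `flot.do:d.ka:.li.no:` (5 syllables):
  The word has 5 syllables; the antepenultimate syllable (third from the end) is syllable 3 (ka:).
  → primary stress on syllable 3.

yes: 1→3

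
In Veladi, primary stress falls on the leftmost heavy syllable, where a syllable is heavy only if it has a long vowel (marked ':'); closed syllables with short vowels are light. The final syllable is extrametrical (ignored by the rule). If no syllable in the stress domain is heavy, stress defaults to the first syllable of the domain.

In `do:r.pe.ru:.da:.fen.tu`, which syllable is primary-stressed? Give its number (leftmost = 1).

The final syllable (6, tu) is extrametrical; the stress domain is syllables 1–5.
Weights: 1 do:r H, 2 pe L, 3 ru: H, 4 da: H, 5 fen L.
Heavy syllables in the domain: 1, 3, 4. The leftmost is syllable 1 (do:r).
Primary stress: syllable 1 → ˈdo:r.pe.ru:.da:.fen.tu.

1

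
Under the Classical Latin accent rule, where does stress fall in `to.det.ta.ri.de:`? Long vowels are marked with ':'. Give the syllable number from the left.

3

Classical Latin: stress the penult if heavy (long vowel or closed), else the antepenult.
Weights: 3 ta L, 4 ri L, 5 de: H.
The penult (syllable 4, ri) is light, so stress falls on the antepenult (syllable 3, ta).
Stress on syllable 3: to.det.ˈta.ri.de:.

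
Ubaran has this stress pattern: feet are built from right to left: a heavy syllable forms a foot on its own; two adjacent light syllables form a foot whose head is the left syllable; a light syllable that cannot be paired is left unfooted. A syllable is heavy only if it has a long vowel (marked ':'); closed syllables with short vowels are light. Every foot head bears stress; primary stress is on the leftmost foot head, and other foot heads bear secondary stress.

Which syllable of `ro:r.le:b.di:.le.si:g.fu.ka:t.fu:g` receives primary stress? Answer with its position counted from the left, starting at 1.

1

Weights: 1 ro:r H, 2 le:b H, 3 di: H, 4 le L, 5 si:g H, 6 fu L, 7 ka:t H, 8 fu:g H.
Parse right to left (heavy = foot alone; LL = one foot; stranded L unfooted): (ˈro:r) (ˈle:b) (ˈdi:) le (ˈsi:g) fu (ˈka:t) (ˈfu:g).
Foot heads: 1, 2, 3, 5, 7, 8.
Primary stress on the leftmost head = syllable 1.
Primary stress: syllable 1 → ˈro:r.le:b.di:.le.si:g.fu.ka:t.fu:g.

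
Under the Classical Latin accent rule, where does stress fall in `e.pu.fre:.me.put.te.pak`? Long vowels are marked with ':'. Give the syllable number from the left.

5

Classical Latin: stress the penult if heavy (long vowel or closed), else the antepenult.
Weights: 5 put H, 6 te L, 7 pak H.
The penult (syllable 6, te) is light, so stress falls on the antepenult (syllable 5, put).
Stress on syllable 5: e.pu.fre:.me.ˈput.te.pak.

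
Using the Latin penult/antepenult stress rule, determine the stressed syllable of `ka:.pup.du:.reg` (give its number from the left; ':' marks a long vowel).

3

Classical Latin: stress the penult if heavy (long vowel or closed), else the antepenult.
Weights: 2 pup H, 3 du: H, 4 reg H.
The penult (syllable 3, du:) is heavy, so it takes stress.
Stress on syllable 3: ka:.pup.ˈdu:.reg.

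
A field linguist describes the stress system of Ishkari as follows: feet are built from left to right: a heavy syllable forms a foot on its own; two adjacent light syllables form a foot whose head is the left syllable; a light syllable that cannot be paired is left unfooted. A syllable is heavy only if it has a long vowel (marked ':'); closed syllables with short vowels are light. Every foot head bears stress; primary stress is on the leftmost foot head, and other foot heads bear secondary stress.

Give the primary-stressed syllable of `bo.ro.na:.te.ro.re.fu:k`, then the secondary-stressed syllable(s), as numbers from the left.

primary 1, secondary 3, 4, 7

Weights: 1 bo L, 2 ro L, 3 na: H, 4 te L, 5 ro L, 6 re L, 7 fu:k H.
Parse left to right (heavy = foot alone; LL = one foot; stranded L unfooted): (ˈbo.ro) (ˈna:) (ˈte.ro) re (ˈfu:k).
Foot heads: 1, 3, 4, 7.
Primary stress on the leftmost head = syllable 1.
Secondary stress on 3, 4, 7: ˈbo.ro.ˌna:.ˌte.ro.re.ˌfu:k.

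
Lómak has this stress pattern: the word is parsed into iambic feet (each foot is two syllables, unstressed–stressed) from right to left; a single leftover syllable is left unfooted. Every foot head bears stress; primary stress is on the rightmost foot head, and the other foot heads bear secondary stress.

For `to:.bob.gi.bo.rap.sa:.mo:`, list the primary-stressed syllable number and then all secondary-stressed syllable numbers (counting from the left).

Parse right to left into iambic (σˈσ) feet: to: (bob.ˈgi) (bo.ˈrap) (sa:.ˈmo:). Syllable 1 is left unfooted.
Foot heads (stressed positions): 3, 5, 7.
End Rule Rightmost: primary stress on the rightmost head = syllable 7.
Secondary stress on 3, 5: to:.bob.ˌgi.bo.ˌrap.sa:.ˈmo:.

primary 7, secondary 3, 5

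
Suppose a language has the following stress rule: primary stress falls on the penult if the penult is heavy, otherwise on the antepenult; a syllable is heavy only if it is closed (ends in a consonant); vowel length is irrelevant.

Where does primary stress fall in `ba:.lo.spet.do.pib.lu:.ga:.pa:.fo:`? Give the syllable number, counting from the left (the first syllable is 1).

Weights: 7 ga: L, 8 pa: L, 9 fo: L.
The penult (syllable 8, pa:) is light, so stress falls on the antepenult (syllable 7, ga:).
Primary stress: syllable 7 → ba:.lo.spet.do.pib.lu:.ˈga:.pa:.fo:.

7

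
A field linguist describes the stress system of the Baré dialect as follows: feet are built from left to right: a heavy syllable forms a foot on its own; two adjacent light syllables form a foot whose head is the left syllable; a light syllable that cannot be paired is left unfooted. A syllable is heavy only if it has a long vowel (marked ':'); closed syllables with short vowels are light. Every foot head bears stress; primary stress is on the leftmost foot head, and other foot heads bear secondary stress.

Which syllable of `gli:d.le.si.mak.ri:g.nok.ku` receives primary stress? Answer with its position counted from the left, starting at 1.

Weights: 1 gli:d H, 2 le L, 3 si L, 4 mak L, 5 ri:g H, 6 nok L, 7 ku L.
Parse left to right (heavy = foot alone; LL = one foot; stranded L unfooted): (ˈgli:d) (ˈle.si) mak (ˈri:g) (ˈnok.ku).
Foot heads: 1, 2, 5, 6.
Primary stress on the leftmost head = syllable 1.
Primary stress: syllable 1 → ˈgli:d.le.si.mak.ri:g.nok.ku.

1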